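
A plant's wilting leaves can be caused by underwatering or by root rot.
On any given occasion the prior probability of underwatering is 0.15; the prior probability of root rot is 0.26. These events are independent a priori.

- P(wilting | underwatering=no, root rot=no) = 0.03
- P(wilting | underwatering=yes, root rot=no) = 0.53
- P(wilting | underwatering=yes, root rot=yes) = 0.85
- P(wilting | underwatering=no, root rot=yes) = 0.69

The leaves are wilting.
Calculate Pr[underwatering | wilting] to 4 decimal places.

Pr[underwatering | wilting] ≈ 0.3493

For the numerator, keep only underwatering=true terms: 0.058830 + 0.033150 = 0.091980
Denominator P(wilting): 0.03·0.85·0.74 + 0.69·0.85·0.26 + 0.53·0.15·0.74 + 0.85·0.15·0.26 = 0.263340
Posterior = 0.091980 / 0.263340 ≈ 0.3493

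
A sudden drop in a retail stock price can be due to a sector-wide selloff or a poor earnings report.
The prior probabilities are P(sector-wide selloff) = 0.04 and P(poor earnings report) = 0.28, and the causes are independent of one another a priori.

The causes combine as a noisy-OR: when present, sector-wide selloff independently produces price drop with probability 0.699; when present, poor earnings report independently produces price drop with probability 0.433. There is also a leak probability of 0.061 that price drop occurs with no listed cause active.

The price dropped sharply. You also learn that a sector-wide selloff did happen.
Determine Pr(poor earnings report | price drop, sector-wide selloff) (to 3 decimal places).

Under noisy-OR, P(price drop | causes) = 1 − (1−0.061)·∏(1−qᵢ) over the active causes.
For the numerator, keep only poor earnings report=true terms: 0.839744·0.28 = 0.235128
The normalizing constant is 0.717361·0.72 + 0.839744·0.28 = 0.751628
P(poor earnings report | price drop, sector-wide selloff) = 0.235128/0.751628 ≈ 0.313

Pr(poor earnings report | price drop, sector-wide selloff) ≈ 0.313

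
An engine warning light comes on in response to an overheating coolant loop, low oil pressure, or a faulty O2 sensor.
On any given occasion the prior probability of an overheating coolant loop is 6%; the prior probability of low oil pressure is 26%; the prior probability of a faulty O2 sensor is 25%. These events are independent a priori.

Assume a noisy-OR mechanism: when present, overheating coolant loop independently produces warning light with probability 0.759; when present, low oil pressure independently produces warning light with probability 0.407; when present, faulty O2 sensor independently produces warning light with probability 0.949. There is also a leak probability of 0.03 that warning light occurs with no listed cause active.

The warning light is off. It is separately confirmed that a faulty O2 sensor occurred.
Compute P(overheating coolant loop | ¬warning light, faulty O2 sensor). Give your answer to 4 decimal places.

P(overheating coolant loop | ¬warning light, faulty O2 sensor) ≈ 0.0151

Under noisy-OR, P(warning light | causes) = 1 − (1−0.03)·∏(1−qᵢ) over the active causes.
P(¬warning light | faulty O2 sensor) = 0.04947×0.94×0.74 + 0.029336×0.94×0.26 + 0.011922×0.06×0.74 + 0.00707×0.06×0.26 = 0.034411 + 0.007170 + 0.000529 + 0.000110 = 0.042220
Of this, 0.000639 comes from 0.000529 + 0.000110 (the overheating coolant loop=true cases).
Hence the posterior is 0.000639/0.042220 ≈ 0.0151.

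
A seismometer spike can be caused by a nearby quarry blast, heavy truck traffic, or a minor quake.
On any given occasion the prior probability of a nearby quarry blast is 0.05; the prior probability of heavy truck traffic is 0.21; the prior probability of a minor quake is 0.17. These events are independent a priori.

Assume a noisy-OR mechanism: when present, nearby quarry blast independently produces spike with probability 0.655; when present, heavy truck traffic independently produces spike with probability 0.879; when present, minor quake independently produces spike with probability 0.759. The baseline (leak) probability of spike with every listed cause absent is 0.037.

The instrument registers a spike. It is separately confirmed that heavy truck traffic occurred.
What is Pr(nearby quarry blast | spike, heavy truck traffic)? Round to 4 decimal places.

Under noisy-OR, P(spike | causes) = 1 − (1−0.037)·∏(1−qᵢ) over the active causes.
By total probability over the 4 (nearby quarry blast, minor quake) configurations:
  P(spike | heavy truck traffic) = 0.883477·0.95·0.83 + 0.971918·0.95·0.17 + 0.9598·0.05·0.83 + 0.990312·0.05·0.17
        = 0.696622 + 0.156965 + 0.039832 + 0.008418 = 0.901837
Keeping only the nearby quarry blast-present terms gives 0.048250, so
  P(nearby quarry blast | spike, heavy truck traffic) = 0.048250 / 0.901837 ≈ 0.0535

Pr(nearby quarry blast | spike, heavy truck traffic) ≈ 0.0535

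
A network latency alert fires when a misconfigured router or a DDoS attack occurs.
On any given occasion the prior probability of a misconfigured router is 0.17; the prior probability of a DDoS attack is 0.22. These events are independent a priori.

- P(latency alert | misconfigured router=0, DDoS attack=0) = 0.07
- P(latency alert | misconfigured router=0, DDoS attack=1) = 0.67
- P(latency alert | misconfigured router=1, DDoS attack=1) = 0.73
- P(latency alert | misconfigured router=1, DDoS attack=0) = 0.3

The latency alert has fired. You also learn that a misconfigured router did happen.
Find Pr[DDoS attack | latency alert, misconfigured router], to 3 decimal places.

Pr[DDoS attack | latency alert, misconfigured router] ≈ 0.407

Sum P(latency alert|·) weighted by the priors over both values of DDoS attack:
  P(latency alert | misconfigured router) = 0.3*0.78 + 0.73*0.22
        = 0.234000 + 0.160600 = 0.394600
The terms with DDoS attack present sum to 0.160600, so
  P(DDoS attack | latency alert, misconfigured router) = 0.160600 / 0.394600 ≈ 0.407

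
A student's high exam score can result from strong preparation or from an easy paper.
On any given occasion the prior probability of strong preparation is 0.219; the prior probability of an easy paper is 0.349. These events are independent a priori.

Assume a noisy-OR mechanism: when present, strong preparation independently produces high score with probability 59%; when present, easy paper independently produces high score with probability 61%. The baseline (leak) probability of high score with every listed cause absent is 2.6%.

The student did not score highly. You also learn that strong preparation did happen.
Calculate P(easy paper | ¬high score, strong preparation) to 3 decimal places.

P(easy paper | ¬high score, strong preparation) ≈ 0.173

Under noisy-OR, P(high score | causes) = 1 − (1−0.026)·∏(1−qᵢ) over the active causes.
P(¬high score | strong preparation) = 0.39934·0.651 + 0.155743·0.349 = 0.259970 + 0.054354 = 0.314324
Of this, 0.054354 comes from 0.155743·0.349 (the easy paper=true cases).
P(easy paper | ¬high score, strong preparation) = 0.054354 / 0.314324 ≈ 0.173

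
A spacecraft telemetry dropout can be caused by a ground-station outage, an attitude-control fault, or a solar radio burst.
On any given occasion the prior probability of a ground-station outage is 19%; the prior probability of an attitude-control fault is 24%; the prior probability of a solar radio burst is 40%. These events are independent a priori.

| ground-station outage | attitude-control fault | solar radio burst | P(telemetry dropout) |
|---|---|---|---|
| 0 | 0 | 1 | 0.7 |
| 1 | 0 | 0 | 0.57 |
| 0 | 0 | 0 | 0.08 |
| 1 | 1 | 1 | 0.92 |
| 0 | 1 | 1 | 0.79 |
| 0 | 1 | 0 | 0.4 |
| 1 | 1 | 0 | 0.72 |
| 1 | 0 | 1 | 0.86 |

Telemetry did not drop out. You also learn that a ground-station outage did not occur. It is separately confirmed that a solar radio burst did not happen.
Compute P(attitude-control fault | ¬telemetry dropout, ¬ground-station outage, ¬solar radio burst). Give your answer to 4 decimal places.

P(attitude-control fault | ¬telemetry dropout, ¬ground-station outage, ¬solar radio burst) ≈ 0.1708

P(¬telemetry dropout | ¬ground-station outage, ¬solar radio burst) = 0.92*0.76 + 0.6*0.24 = 0.699200 + 0.144000 = 0.843200
Restricting to configurations with attitude-control fault present: 0.6*0.24 = 0.144000.
P(attitude-control fault | ¬telemetry dropout, ¬ground-station outage, ¬solar radio burst) = 0.144000 / 0.843200 ≈ 0.1708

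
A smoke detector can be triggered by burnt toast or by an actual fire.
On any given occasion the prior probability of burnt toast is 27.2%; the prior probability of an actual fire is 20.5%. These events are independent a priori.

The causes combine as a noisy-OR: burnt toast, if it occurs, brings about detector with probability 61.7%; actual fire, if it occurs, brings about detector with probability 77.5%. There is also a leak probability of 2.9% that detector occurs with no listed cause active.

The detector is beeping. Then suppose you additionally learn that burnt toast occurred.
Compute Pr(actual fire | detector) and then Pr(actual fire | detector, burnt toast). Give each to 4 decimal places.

Pr(actual fire | detector) ≈ 0.5236; Pr(actual fire | detector, burnt toast) ≈ 0.2734

Under noisy-OR, P(detector | causes) = 1 − (1−0.029)·∏(1−qᵢ) over the active causes.
Numerator (weight on configurations with actual fire): 0.116635 + 0.051094 = 0.167729
Normalizer over all consistent configurations: 0.029*0.728*0.795 + 0.781525*0.728*0.205 + 0.628107*0.272*0.795 + 0.916324*0.272*0.205 = 0.320335
P(actual fire | detector) = 0.167729/0.320335 ≈ 0.5236

Now condition on the additional information:
P(detector | burnt toast) = 0.628107·0.795 + 0.916324·0.205 = 0.499345 + 0.187846 = 0.687191
Of this, 0.187846 comes from 0.916324·0.205 (the actual fire=true cases).
Hence the posterior is 0.187846/0.687191 ≈ 0.2734.
Conditioning on burnt toast lowers the posterior on actual fire: the classic explaining-away effect in a common-effect structure.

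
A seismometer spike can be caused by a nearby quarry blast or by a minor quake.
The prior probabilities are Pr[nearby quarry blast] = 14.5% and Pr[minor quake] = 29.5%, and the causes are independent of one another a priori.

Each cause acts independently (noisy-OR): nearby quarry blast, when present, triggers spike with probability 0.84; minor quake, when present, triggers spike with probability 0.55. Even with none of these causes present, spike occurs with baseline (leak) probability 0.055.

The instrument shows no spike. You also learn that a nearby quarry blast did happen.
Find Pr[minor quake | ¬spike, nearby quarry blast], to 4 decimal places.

Under noisy-OR, P(spike | causes) = 1 − (1−0.055)·∏(1−qᵢ) over the active causes.
Sum P(¬spike|·) weighted by the priors over both values of minor quake:
  P(¬spike | nearby quarry blast) = 0.1512*0.705 + 0.06804*0.295
        = 0.106596 + 0.020072 = 0.126668
Configurations with minor quake contribute 0.020072, so
  P(minor quake | ¬spike, nearby quarry blast) = 0.020072 / 0.126668 ≈ 0.1585

Pr[minor quake | ¬spike, nearby quarry blast] ≈ 0.1585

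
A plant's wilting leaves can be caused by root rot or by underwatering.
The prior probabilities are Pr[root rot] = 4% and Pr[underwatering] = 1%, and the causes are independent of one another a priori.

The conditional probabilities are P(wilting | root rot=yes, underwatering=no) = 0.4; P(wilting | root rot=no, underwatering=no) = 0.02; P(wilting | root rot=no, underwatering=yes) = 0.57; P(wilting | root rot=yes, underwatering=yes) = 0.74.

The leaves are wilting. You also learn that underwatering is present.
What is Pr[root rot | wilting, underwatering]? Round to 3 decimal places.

Enumerate both values of root rot and weight by the priors:
  P(wilting | underwatering) = 0.57·0.96 + 0.74·0.04
        = 0.547200 + 0.029600 = 0.576800
The terms with root rot present sum to 0.029600, so
  P(root rot | wilting, underwatering) = 0.029600 / 0.576800 ≈ 0.051

Pr[root rot | wilting, underwatering] ≈ 0.051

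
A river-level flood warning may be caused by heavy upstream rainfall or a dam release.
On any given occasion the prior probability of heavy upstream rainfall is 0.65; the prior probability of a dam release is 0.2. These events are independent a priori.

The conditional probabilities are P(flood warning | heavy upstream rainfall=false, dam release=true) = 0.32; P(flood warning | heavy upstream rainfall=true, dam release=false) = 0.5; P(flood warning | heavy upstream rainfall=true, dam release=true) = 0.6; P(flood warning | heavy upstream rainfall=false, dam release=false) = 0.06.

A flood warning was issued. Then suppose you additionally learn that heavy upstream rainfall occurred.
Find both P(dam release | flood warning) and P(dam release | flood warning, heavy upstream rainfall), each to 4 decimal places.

P(flood warning) = 0.06*0.35*0.8 + 0.32*0.35*0.2 + 0.5*0.65*0.8 + 0.6*0.65*0.2 = 0.016800 + 0.022400 + 0.260000 + 0.078000 = 0.377200
The dam release-present share is 0.022400 + 0.078000 = 0.100400.
So P(dam release | flood warning) = 0.100400/0.377200 ≈ 0.2662.

Now also conditioning on heavy upstream rainfall=true:
For the numerator, keep only dam release=true terms: 0.6·0.2 = 0.120000
Denominator P(flood warning | heavy upstream rainfall): 0.5·0.8 + 0.6·0.2 = 0.520000
P(dam release | flood warning, heavy upstream rainfall) = 0.120000/0.520000 ≈ 0.2308
The drop from 0.2662 to 0.2308 is the explaining-away (discounting) effect.

P(dam release | flood warning) ≈ 0.2662; P(dam release | flood warning, heavy upstream rainfall) ≈ 0.2308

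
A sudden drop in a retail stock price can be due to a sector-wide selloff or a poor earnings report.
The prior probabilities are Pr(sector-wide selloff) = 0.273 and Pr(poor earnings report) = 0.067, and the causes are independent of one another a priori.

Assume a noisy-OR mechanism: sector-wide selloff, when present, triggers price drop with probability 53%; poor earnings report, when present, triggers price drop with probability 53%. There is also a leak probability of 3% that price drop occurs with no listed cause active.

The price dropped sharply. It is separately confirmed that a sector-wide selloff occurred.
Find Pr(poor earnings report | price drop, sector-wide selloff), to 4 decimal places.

Pr(poor earnings report | price drop, sector-wide selloff) ≈ 0.0940

Under noisy-OR, P(price drop | causes) = 1 − (1−0.03)·∏(1−qᵢ) over the active causes.
By total probability over both values of poor earnings report:
  P(price drop | sector-wide selloff) = 0.5441·0.933 + 0.785727·0.067
        = 0.507645 + 0.052644 = 0.560289
Configurations with poor earnings report contribute 0.052644, so
  P(poor earnings report | price drop, sector-wide selloff) = 0.052644 / 0.560289 ≈ 0.0940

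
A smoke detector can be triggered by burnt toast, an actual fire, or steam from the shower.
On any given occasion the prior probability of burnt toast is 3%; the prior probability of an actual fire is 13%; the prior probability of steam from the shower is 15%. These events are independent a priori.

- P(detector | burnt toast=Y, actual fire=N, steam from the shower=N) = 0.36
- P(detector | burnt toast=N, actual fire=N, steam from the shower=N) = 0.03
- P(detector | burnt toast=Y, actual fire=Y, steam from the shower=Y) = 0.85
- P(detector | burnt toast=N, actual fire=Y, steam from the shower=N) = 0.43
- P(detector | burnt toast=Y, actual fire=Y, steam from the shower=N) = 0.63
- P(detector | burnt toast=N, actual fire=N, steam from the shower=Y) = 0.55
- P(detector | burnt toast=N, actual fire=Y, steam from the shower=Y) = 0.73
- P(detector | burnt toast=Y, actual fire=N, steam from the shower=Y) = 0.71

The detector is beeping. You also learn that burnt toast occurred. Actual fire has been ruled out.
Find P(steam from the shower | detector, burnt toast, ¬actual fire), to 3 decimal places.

Enumerate both values of steam from the shower and weight by the priors:
  P(detector | burnt toast, ¬actual fire) = 0.36×0.85 + 0.71×0.15
        = 0.306000 + 0.106500 = 0.412500
Keeping only the steam from the shower-present terms gives 0.106500, so
  P(steam from the shower | detector, burnt toast, ¬actual fire) = 0.106500 / 0.412500 ≈ 0.258

P(steam from the shower | detector, burnt toast, ¬actual fire) ≈ 0.258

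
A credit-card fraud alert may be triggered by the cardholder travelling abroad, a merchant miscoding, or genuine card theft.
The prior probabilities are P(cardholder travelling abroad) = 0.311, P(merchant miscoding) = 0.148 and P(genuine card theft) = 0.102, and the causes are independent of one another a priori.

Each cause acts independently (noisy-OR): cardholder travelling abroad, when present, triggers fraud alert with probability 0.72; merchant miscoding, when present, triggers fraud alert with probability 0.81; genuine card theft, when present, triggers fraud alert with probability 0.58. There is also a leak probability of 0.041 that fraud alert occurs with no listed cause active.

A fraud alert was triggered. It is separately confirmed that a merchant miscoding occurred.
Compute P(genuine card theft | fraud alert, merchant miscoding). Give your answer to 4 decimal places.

Under noisy-OR, P(fraud alert | causes) = 1 − (1−0.041)·∏(1−qᵢ) over the active causes.
By total probability over the 4 (cardholder travelling abroad, genuine card theft) configurations:
  P(fraud alert | merchant miscoding) = 0.81779×0.689×0.898 + 0.923472×0.689×0.102 + 0.948981×0.311×0.898 + 0.978572×0.311×0.102
        = 0.505985 + 0.064900 + 0.265030 + 0.031042 = 0.866957
Configurations with genuine card theft contribute 0.095942, so
  P(genuine card theft | fraud alert, merchant miscoding) = 0.095942 / 0.866957 ≈ 0.1107

P(genuine card theft | fraud alert, merchant miscoding) ≈ 0.1107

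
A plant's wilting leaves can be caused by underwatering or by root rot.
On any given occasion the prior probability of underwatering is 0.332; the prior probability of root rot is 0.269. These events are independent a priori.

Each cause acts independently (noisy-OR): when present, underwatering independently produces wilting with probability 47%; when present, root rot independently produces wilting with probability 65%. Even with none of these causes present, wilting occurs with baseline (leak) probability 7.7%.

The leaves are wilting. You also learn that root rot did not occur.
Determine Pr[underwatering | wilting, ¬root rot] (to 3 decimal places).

Under noisy-OR, P(wilting | causes) = 1 − (1−0.077)·∏(1−qᵢ) over the active causes.
Enumerate both values of underwatering and weight by the priors:
  P(wilting | ¬root rot) = 0.077·0.668 + 0.51081·0.332
        = 0.051436 + 0.169589 = 0.221025
Keeping only the underwatering-present terms gives 0.169589, so
  P(underwatering | wilting, ¬root rot) = 0.169589 / 0.221025 ≈ 0.767

Pr[underwatering | wilting, ¬root rot] ≈ 0.767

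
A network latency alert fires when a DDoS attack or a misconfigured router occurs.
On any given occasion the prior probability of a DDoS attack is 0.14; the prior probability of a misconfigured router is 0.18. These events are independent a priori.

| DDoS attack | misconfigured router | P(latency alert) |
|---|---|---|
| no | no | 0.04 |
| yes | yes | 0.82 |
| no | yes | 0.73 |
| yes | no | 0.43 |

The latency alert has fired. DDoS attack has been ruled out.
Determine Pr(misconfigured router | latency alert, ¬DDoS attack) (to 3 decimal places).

Pr(misconfigured router | latency alert, ¬DDoS attack) ≈ 0.800

P(latency alert | ¬DDoS attack) = 0.04*0.82 + 0.73*0.18 = 0.032800 + 0.131400 = 0.164200
The misconfigured router-present share is 0.73*0.18 = 0.131400.
Hence the posterior is 0.131400/0.164200 ≈ 0.800.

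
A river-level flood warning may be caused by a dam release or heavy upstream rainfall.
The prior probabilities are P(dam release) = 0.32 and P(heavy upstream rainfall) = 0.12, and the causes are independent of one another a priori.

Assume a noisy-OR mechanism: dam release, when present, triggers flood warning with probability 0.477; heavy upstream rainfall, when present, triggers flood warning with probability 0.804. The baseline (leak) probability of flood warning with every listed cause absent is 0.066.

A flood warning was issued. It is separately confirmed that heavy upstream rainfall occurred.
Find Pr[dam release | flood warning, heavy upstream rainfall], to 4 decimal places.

Under noisy-OR, P(flood warning | causes) = 1 − (1−0.066)·∏(1−qᵢ) over the active causes.
P(flood warning | heavy upstream rainfall) = 0.816936·0.68 + 0.904258·0.32 = 0.555516 + 0.289363 = 0.844879
Of this, 0.289363 comes from 0.904258·0.32 (the dam release=true cases).
P(dam release | flood warning, heavy upstream rainfall) = 0.289363 / 0.844879 ≈ 0.3425

Pr[dam release | flood warning, heavy upstream rainfall] ≈ 0.3425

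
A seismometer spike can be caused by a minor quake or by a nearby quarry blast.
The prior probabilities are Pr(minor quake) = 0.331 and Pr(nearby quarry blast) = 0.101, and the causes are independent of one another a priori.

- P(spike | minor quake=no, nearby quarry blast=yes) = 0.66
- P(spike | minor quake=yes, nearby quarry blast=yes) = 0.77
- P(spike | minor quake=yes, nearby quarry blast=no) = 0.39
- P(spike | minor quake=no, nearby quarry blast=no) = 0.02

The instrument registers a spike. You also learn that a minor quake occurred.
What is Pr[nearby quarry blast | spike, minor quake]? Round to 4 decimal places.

Pr[nearby quarry blast | spike, minor quake] ≈ 0.1815

Numerator (weight on configurations with nearby quarry blast): 0.77*0.101 = 0.077770
Denominator P(spike | minor quake): 0.39*0.899 + 0.77*0.101 = 0.428380
Posterior = 0.077770 / 0.428380 ≈ 0.1815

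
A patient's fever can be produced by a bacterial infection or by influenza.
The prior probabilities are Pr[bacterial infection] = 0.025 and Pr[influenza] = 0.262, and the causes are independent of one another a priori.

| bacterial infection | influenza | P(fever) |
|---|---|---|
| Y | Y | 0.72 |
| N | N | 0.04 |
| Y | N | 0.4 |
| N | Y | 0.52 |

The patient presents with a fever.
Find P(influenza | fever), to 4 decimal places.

P(influenza | fever) ≈ 0.7918

Numerator (weight on configurations with influenza): 0.132834 + 0.004716 = 0.137550
The normalizing constant is 0.04·0.975·0.738 + 0.52·0.975·0.262 + 0.4·0.025·0.738 + 0.72·0.025·0.262 = 0.173712
Posterior = 0.137550 / 0.173712 ≈ 0.7918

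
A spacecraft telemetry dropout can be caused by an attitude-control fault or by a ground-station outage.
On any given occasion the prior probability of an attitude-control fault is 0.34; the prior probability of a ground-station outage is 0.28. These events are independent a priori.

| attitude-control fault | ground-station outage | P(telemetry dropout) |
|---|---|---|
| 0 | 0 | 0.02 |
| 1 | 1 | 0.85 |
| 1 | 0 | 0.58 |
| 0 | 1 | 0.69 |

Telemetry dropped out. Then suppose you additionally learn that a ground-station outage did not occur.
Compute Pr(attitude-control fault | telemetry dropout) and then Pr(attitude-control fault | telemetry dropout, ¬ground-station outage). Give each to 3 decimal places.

Numerator (weight on configurations with attitude-control fault): 0.141984 + 0.080920 = 0.222904
Normalizer over all consistent configurations: 0.02*0.66*0.72 + 0.69*0.66*0.28 + 0.58*0.34*0.72 + 0.85*0.34*0.28 = 0.359920
Posterior = 0.222904 / 0.359920 ≈ 0.619

Now condition on the additional information:
For the numerator, keep only attitude-control fault=true terms: 0.58×0.34 = 0.197200
The normalizing constant is 0.02×0.66 + 0.58×0.34 = 0.210400
Posterior = 0.197200 / 0.210400 ≈ 0.937
Ruling out ground-station outage raises the posterior on attitude-control fault — the flip side of explaining away.

Pr(attitude-control fault | telemetry dropout) ≈ 0.619; Pr(attitude-control fault | telemetry dropout, ¬ground-station outage) ≈ 0.937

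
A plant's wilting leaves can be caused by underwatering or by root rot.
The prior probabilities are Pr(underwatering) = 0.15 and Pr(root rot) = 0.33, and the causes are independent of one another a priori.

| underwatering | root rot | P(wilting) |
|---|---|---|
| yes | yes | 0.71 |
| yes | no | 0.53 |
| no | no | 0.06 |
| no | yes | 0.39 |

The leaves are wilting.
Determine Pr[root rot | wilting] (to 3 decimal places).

Numerator (weight on configurations with root rot): 0.109395 + 0.035145 = 0.144540
Denominator P(wilting): 0.06·0.85·0.67 + 0.39·0.85·0.33 + 0.53·0.15·0.67 + 0.71·0.15·0.33 = 0.231975
P(root rot | wilting) = 0.144540/0.231975 ≈ 0.623

Pr[root rot | wilting] ≈ 0.623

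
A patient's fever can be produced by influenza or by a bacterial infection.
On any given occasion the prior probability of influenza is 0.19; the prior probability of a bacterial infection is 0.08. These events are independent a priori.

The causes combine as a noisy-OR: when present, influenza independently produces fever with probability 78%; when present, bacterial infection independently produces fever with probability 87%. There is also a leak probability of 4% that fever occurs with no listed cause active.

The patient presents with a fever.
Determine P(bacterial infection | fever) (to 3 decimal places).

Under noisy-OR, P(fever | causes) = 1 − (1−0.04)·∏(1−qᵢ) over the active causes.
Weight on bacterial infection=true, given the evidence: 0.056713 + 0.014783 = 0.071496
Normalizer over all consistent configurations: 0.04×0.81×0.92 + 0.8752×0.81×0.08 + 0.7888×0.19×0.92 + 0.972544×0.19×0.08 = 0.239186
P(bacterial infection | fever) = 0.071496/0.239186 ≈ 0.299

P(bacterial infection | fever) ≈ 0.299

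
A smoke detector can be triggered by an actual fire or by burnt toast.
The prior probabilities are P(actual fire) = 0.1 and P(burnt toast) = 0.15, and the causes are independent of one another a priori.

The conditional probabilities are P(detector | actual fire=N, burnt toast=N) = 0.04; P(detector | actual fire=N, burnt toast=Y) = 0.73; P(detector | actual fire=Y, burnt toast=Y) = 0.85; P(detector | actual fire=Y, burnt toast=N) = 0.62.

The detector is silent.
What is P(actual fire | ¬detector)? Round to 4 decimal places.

P(¬detector) = 0.96*0.9*0.85 + 0.27*0.9*0.15 + 0.38*0.1*0.85 + 0.15*0.1*0.15 = 0.734400 + 0.036450 + 0.032300 + 0.002250 = 0.805400
Of this, 0.034550 comes from 0.032300 + 0.002250 (the actual fire=true cases).
Hence the posterior is 0.034550/0.805400 ≈ 0.0429.

P(actual fire | ¬detector) ≈ 0.0429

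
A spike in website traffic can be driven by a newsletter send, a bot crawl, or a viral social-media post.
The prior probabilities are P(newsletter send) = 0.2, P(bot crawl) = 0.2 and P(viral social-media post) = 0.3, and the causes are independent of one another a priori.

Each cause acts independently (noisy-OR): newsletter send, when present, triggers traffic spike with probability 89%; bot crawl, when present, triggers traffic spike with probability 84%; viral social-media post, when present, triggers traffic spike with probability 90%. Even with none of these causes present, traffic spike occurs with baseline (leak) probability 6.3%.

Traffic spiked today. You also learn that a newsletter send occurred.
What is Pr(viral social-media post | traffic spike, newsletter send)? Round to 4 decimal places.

Pr(viral social-media post | traffic spike, newsletter send) ≈ 0.3173

Under noisy-OR, P(traffic spike | causes) = 1 − (1−0.063)·∏(1−qᵢ) over the active causes.
Weight on viral social-media post=true, given the evidence: 0.237526 + 0.059901 = 0.297427
Denominator P(traffic spike | newsletter send): 0.89693×0.8×0.7 + 0.989693×0.8×0.3 + 0.983509×0.2×0.7 + 0.998351×0.2×0.3 = 0.937399
P(viral social-media post | traffic spike, newsletter send) = 0.297427/0.937399 ≈ 0.3173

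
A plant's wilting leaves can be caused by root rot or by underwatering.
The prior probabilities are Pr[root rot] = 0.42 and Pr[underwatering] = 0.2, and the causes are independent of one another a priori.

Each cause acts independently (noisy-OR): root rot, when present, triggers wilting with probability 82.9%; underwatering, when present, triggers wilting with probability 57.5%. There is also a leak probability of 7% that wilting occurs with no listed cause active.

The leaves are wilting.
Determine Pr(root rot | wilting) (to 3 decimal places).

Pr(root rot | wilting) ≈ 0.779

Under noisy-OR, P(wilting | causes) = 1 − (1−0.07)·∏(1−qᵢ) over the active causes.
P(wilting) = 0.07·0.58·0.8 + 0.60475·0.58·0.2 + 0.84097·0.42·0.8 + 0.932412·0.42·0.2 = 0.032480 + 0.070151 + 0.282566 + 0.078323 = 0.463520
The root rot-present share is 0.282566 + 0.078323 = 0.360889.
So P(root rot | wilting) = 0.360889/0.463520 ≈ 0.779.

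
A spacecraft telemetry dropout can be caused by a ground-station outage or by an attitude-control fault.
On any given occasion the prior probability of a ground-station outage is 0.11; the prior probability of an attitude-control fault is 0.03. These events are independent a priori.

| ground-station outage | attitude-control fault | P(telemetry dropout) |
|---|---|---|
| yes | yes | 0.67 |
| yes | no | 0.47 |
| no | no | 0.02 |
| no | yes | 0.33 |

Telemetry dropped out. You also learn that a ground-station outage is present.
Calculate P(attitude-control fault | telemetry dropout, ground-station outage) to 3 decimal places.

P(attitude-control fault | telemetry dropout, ground-station outage) ≈ 0.042

P(telemetry dropout | ground-station outage) = 0.47×0.97 + 0.67×0.03 = 0.455900 + 0.020100 = 0.476000
The attitude-control fault-present share is 0.67×0.03 = 0.020100.
P(attitude-control fault | telemetry dropout, ground-station outage) = 0.020100 / 0.476000 ≈ 0.042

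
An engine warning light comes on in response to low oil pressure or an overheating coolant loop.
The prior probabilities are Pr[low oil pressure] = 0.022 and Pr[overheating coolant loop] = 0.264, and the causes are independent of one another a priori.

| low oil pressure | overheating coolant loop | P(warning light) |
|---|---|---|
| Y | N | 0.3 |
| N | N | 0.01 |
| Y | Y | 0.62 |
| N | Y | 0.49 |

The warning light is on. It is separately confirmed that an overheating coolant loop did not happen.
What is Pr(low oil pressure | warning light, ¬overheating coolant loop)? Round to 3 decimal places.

Pr(low oil pressure | warning light, ¬overheating coolant loop) ≈ 0.403

Enumerate both values of low oil pressure and weight by the priors:
  P(warning light | ¬overheating coolant loop) = 0.01×0.978 + 0.3×0.022
        = 0.009780 + 0.006600 = 0.016380
Keeping only the low oil pressure-present terms gives 0.006600, so
  P(low oil pressure | warning light, ¬overheating coolant loop) = 0.006600 / 0.016380 ≈ 0.403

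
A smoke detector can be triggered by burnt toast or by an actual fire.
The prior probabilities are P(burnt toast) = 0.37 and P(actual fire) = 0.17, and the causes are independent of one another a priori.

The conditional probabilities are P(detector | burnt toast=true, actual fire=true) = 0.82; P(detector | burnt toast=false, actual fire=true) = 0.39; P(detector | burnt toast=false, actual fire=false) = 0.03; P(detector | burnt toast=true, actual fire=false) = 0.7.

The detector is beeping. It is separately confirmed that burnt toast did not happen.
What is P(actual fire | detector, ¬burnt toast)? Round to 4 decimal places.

P(actual fire | detector, ¬burnt toast) ≈ 0.7270

P(detector | ¬burnt toast) = 0.03×0.83 + 0.39×0.17 = 0.024900 + 0.066300 = 0.091200
Of this, 0.066300 comes from 0.39×0.17 (the actual fire=true cases).
So P(actual fire | detector, ¬burnt toast) = 0.066300/0.091200 ≈ 0.7270.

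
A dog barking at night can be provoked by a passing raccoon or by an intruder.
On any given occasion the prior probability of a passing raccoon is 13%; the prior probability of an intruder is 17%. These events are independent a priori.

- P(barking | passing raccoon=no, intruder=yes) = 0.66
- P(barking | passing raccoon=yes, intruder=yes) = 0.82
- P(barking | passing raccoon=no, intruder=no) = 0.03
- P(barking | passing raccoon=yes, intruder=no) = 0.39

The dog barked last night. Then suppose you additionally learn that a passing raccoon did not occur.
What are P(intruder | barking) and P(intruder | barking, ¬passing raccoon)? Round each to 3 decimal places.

Numerator (weight on configurations with intruder): 0.097614 + 0.018122 = 0.115736
Denominator P(barking): 0.03·0.87·0.83 + 0.66·0.87·0.17 + 0.39·0.13·0.83 + 0.82·0.13·0.17 = 0.179480
P(intruder | barking) = 0.115736/0.179480 ≈ 0.645

Now also conditioning on passing raccoon≠true:
P(barking | ¬passing raccoon) = 0.03*0.83 + 0.66*0.17 = 0.024900 + 0.112200 = 0.137100
The intruder-present share is 0.66*0.17 = 0.112200.
P(intruder | barking, ¬passing raccoon) = 0.112200 / 0.137100 ≈ 0.818
With passing raccoon excluded, intruder must carry more of the explanatory weight for the barking.

P(intruder | barking) ≈ 0.645; P(intruder | barking, ¬passing raccoon) ≈ 0.818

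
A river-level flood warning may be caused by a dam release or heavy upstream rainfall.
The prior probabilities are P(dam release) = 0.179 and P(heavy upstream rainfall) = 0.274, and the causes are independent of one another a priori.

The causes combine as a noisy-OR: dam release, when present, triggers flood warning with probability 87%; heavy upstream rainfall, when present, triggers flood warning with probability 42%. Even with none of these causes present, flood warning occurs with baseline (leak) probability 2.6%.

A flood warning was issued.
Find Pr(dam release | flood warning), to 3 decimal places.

Under noisy-OR, P(flood warning | causes) = 1 − (1−0.026)·∏(1−qᵢ) over the active causes.
Sum P(flood warning|·) weighted by the priors over the 4 (dam release, heavy upstream rainfall) configurations:
  P(flood warning) = 0.026*0.821*0.726 + 0.43508*0.821*0.274 + 0.87338*0.179*0.726 + 0.92656*0.179*0.274
        = 0.015497 + 0.097873 + 0.113499 + 0.045444 = 0.272313
Configurations with dam release contribute 0.158943, so
  P(dam release | flood warning) = 0.158943 / 0.272313 ≈ 0.584

Pr(dam release | flood warning) ≈ 0.584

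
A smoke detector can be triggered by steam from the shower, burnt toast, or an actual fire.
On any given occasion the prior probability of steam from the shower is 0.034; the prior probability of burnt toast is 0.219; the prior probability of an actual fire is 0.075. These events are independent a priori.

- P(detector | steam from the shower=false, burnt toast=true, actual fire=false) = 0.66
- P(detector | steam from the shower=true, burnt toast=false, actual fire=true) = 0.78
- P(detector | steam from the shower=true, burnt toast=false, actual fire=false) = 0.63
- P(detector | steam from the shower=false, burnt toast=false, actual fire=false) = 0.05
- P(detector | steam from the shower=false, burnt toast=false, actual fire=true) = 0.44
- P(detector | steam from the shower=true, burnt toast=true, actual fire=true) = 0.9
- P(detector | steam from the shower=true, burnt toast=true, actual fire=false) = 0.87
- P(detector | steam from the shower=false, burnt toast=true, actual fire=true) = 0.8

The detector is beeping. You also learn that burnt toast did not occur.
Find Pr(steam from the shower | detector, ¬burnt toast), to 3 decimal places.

Pr(steam from the shower | detector, ¬burnt toast) ≈ 0.222

Sum P(detector|·) weighted by the priors over the 4 (steam from the shower, actual fire) configurations:
  P(detector | ¬burnt toast) = 0.05·0.966·0.925 + 0.44·0.966·0.075 + 0.63·0.034·0.925 + 0.78·0.034·0.075
        = 0.044678 + 0.031878 + 0.019814 + 0.001989 = 0.098359
The terms with steam from the shower present sum to 0.021803, so
  P(steam from the shower | detector, ¬burnt toast) = 0.021803 / 0.098359 ≈ 0.222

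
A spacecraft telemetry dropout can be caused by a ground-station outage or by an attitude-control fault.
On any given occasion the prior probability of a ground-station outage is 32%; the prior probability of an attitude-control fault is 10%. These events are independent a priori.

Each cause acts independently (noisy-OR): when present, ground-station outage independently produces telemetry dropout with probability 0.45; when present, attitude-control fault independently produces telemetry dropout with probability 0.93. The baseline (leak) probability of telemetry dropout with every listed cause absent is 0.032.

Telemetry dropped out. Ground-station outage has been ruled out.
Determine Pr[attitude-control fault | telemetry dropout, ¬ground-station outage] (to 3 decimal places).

Pr[attitude-control fault | telemetry dropout, ¬ground-station outage] ≈ 0.764

Under noisy-OR, P(telemetry dropout | causes) = 1 − (1−0.032)·∏(1−qᵢ) over the active causes.
By total probability over both values of attitude-control fault:
  P(telemetry dropout | ¬ground-station outage) = 0.032×0.9 + 0.93224×0.1
        = 0.028800 + 0.093224 = 0.122024
Keeping only the attitude-control fault-present terms gives 0.093224, so
  P(attitude-control fault | telemetry dropout, ¬ground-station outage) = 0.093224 / 0.122024 ≈ 0.764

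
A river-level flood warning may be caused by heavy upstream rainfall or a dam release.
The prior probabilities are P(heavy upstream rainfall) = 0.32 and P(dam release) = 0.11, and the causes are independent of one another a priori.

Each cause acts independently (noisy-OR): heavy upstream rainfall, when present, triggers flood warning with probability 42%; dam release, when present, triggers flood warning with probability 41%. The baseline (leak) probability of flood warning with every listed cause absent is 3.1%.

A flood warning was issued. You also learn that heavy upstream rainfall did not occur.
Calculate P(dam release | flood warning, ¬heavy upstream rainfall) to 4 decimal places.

P(dam release | flood warning, ¬heavy upstream rainfall) ≈ 0.6307

Under noisy-OR, P(flood warning | causes) = 1 − (1−0.031)·∏(1−qᵢ) over the active causes.
P(flood warning | ¬heavy upstream rainfall) = 0.031×0.89 + 0.42829×0.11 = 0.027590 + 0.047112 = 0.074702
Of this, 0.047112 comes from 0.42829×0.11 (the dam release=true cases).
Hence the posterior is 0.047112/0.074702 ≈ 0.6307.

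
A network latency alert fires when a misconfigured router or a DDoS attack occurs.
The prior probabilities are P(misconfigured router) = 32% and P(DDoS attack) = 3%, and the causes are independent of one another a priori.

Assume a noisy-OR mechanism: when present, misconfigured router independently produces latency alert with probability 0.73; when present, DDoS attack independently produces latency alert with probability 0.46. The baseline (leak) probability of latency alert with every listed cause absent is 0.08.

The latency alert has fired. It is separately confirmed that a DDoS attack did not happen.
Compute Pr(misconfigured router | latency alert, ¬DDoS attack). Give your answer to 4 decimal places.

Under noisy-OR, P(latency alert | causes) = 1 − (1−0.08)·∏(1−qᵢ) over the active causes.
P(latency alert | ¬DDoS attack) = 0.08·0.68 + 0.7516·0.32 = 0.054400 + 0.240512 = 0.294912
Restricting to configurations with misconfigured router present: 0.7516·0.32 = 0.240512.
Hence the posterior is 0.240512/0.294912 ≈ 0.8155.

Pr(misconfigured router | latency alert, ¬DDoS attack) ≈ 0.8155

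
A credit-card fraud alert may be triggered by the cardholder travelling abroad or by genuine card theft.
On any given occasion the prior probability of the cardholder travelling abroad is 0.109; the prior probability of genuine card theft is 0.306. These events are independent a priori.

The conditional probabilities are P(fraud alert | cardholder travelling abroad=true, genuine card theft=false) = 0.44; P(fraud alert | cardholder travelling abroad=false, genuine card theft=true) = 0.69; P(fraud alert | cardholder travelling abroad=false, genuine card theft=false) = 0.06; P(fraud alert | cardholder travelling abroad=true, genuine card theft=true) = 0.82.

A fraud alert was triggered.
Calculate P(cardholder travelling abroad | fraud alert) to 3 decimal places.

Sum P(fraud alert|·) weighted by the priors over the 4 (cardholder travelling abroad, genuine card theft) configurations:
  P(fraud alert) = 0.06·0.891·0.694 + 0.69·0.891·0.306 + 0.44·0.109·0.694 + 0.82·0.109·0.306
        = 0.037101 + 0.188126 + 0.033284 + 0.027350 = 0.285861
Configurations with cardholder travelling abroad contribute 0.060634, so
  P(cardholder travelling abroad | fraud alert) = 0.060634 / 0.285861 ≈ 0.212

P(cardholder travelling abroad | fraud alert) ≈ 0.212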